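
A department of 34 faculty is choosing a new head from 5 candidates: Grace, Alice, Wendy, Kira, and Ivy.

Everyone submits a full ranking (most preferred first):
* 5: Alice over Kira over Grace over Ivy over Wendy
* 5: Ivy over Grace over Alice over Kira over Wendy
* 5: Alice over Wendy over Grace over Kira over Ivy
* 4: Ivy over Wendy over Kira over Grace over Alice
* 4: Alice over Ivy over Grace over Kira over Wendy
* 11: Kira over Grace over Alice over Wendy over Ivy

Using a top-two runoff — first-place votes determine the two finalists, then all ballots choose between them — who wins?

Alice

Round 1 first-place votes: Grace 0, Alice 14, Wendy 0, Kira 11, Ivy 9. Alice and Kira advance.
Runoff: Alice is ranked above Kira on 19 ballots, Kira above Alice on 15.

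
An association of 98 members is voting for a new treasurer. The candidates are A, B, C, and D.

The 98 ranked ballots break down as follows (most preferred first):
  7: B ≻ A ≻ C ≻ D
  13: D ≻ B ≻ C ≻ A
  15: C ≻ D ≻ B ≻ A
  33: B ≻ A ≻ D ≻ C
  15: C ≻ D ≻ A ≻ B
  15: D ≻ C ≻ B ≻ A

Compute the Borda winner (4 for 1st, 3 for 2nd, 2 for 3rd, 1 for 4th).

A: 7×3 + 13×1 + 15×1 + 33×3 + 15×2 + 15×1 = 193
B: 7×4 + 13×3 + 15×2 + 33×4 + 15×1 + 15×2 = 274
C: 7×2 + 13×2 + 15×4 + 33×1 + 15×4 + 15×3 = 238
D: 7×1 + 13×4 + 15×3 + 33×2 + 15×3 + 15×4 = 275

D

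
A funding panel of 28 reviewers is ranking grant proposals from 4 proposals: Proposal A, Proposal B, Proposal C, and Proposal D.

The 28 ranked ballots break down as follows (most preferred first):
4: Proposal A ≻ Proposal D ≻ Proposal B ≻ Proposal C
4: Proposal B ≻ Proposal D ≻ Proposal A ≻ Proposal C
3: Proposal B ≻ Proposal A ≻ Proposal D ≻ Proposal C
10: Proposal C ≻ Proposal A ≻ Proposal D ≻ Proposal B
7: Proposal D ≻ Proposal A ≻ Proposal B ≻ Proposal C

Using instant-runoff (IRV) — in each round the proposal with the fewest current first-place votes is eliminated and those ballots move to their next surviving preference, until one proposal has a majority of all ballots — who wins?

Round 1: Proposal A 4, Proposal B 7, Proposal C 10, Proposal D 7. Proposal A eliminated.
Round 2: Proposal B 7, Proposal C 10, Proposal D 11. Proposal B eliminated.
Round 3: Proposal C 10, Proposal D 18. Proposal D has a majority (≥15).

Proposal D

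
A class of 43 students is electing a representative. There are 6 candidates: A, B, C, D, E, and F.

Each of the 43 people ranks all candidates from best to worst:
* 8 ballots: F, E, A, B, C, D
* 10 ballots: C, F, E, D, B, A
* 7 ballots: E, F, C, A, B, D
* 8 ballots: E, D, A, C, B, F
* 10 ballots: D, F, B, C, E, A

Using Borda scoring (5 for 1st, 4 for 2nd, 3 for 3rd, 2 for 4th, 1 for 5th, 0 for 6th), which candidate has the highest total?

F

A: 8×3 + 10×0 + 7×2 + 8×3 + 10×0 = 62
B: 8×2 + 10×1 + 7×1 + 8×1 + 10×3 = 71
C: 8×1 + 10×5 + 7×3 + 8×2 + 10×2 = 115
D: 8×0 + 10×2 + 7×0 + 8×4 + 10×5 = 102
E: 8×4 + 10×3 + 7×5 + 8×5 + 10×1 = 147
F: 8×5 + 10×4 + 7×4 + 8×0 + 10×4 = 148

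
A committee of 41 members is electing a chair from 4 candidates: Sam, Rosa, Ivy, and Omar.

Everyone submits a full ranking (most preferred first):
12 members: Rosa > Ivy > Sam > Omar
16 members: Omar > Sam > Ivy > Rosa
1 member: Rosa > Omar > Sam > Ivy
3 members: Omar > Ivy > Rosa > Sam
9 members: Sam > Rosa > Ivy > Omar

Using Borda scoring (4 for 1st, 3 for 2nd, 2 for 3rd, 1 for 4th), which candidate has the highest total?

Sam: 12×2 + 16×3 + 1×2 + 3×1 + 9×4 = 113
Rosa: 12×4 + 16×1 + 1×4 + 3×2 + 9×3 = 101
Ivy: 12×3 + 16×2 + 1×1 + 3×3 + 9×2 = 96
Omar: 12×1 + 16×4 + 1×3 + 3×4 + 9×1 = 100

Sam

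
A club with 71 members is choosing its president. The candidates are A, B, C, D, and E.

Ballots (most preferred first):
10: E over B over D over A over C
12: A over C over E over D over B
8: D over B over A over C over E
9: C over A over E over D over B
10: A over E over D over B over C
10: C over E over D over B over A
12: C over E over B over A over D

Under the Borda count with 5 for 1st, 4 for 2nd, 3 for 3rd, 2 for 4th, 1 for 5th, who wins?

A: 10×2 + 12×5 + 8×3 + 9×4 + 10×5 + 10×1 + 12×2 = 224
B: 10×4 + 12×1 + 8×4 + 9×1 + 10×2 + 10×2 + 12×3 = 169
C: 10×1 + 12×4 + 8×2 + 9×5 + 10×1 + 10×5 + 12×5 = 239
D: 10×3 + 12×2 + 8×5 + 9×2 + 10×3 + 10×3 + 12×1 = 184
E: 10×5 + 12×3 + 8×1 + 9×3 + 10×4 + 10×4 + 12×4 = 249

E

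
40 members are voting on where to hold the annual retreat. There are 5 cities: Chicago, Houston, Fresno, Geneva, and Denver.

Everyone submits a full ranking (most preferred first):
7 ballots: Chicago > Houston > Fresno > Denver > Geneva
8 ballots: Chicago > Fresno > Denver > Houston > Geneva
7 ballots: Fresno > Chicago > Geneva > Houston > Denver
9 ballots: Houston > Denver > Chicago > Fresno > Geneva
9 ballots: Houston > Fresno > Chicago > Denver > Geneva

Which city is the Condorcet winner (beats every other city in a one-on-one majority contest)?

Chicago vs Houston: 22–18
Chicago vs Fresno: 24–16
Chicago vs Geneva: 40–0
Chicago vs Denver: 31–9
Chicago beats every other city.

Chicago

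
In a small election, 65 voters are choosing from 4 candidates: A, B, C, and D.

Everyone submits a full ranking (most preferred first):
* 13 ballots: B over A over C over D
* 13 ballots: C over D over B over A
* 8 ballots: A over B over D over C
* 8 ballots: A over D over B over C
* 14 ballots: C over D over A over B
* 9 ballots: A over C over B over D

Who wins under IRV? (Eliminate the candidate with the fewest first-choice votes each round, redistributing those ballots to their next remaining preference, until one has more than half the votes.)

A

Round 1: A 25, B 13, C 27, D 0. D eliminated.
Round 2: A 25, B 13, C 27. B eliminated.
Round 3: A 38, C 27. A has a majority (≥33).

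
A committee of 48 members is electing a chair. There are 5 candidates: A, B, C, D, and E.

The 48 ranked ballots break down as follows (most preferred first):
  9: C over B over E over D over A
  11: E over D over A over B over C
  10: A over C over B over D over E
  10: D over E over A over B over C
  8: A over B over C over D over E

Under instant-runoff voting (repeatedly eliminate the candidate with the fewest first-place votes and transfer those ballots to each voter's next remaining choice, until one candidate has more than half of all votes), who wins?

E

Round 1: A 18, B 0, C 9, D 10, E 11. B eliminated.
Round 2: A 18, C 9, D 10, E 11. C eliminated.
Round 3: A 18, D 10, E 20. D eliminated.
Round 4: A 18, E 30. E has a majority (≥25).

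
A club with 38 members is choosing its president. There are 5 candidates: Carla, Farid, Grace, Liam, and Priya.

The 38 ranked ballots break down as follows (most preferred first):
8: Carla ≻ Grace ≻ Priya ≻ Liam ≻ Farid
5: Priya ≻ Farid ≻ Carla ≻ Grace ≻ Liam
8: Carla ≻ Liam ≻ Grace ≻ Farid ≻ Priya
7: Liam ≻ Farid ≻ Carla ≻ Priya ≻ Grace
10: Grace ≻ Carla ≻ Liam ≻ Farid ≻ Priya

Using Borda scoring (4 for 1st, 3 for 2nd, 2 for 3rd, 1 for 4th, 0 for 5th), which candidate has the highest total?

Carla

Carla: 8×4 + 5×2 + 8×4 + 7×2 + 10×3 = 118
Farid: 8×0 + 5×3 + 8×1 + 7×3 + 10×1 = 54
Grace: 8×3 + 5×1 + 8×2 + 7×0 + 10×4 = 85
Liam: 8×1 + 5×0 + 8×3 + 7×4 + 10×2 = 80
Priya: 8×2 + 5×4 + 8×0 + 7×1 + 10×0 = 43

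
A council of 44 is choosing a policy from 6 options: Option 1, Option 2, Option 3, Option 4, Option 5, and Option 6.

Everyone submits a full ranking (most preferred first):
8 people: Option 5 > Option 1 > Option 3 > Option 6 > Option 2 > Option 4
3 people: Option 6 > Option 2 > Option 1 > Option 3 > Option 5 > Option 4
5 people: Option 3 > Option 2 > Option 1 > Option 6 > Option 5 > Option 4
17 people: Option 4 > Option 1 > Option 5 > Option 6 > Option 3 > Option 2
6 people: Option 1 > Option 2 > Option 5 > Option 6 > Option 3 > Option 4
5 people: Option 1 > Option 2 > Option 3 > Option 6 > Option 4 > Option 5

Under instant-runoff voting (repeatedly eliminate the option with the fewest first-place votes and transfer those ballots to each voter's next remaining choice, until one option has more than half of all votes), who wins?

Option 1

Round 1: Option 1 11, Option 2 0, Option 3 5, Option 4 17, Option 5 8, Option 6 3. Option 2 eliminated.
Round 2: Option 1 11, Option 3 5, Option 4 17, Option 5 8, Option 6 3. Option 6 eliminated.
Round 3: Option 1 14, Option 3 5, Option 4 17, Option 5 8. Option 3 eliminated.
Round 4: Option 1 19, Option 4 17, Option 5 8. Option 5 eliminated.
Round 5: Option 1 27, Option 4 17. Option 1 has a majority (≥23).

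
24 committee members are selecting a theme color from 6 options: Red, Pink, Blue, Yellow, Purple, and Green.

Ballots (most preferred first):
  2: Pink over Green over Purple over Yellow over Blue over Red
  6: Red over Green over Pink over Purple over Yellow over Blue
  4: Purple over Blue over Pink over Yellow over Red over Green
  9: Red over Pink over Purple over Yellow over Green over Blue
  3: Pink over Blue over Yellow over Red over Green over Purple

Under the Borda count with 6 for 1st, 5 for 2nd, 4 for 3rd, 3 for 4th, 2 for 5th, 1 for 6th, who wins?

Pink

Red: 2×1 + 6×6 + 4×2 + 9×6 + 3×3 = 109
Pink: 2×6 + 6×4 + 4×4 + 9×5 + 3×6 = 115
Blue: 2×2 + 6×1 + 4×5 + 9×1 + 3×5 = 54
Yellow: 2×3 + 6×2 + 4×3 + 9×3 + 3×4 = 69
Purple: 2×4 + 6×3 + 4×6 + 9×4 + 3×1 = 89
Green: 2×5 + 6×5 + 4×1 + 9×2 + 3×2 = 68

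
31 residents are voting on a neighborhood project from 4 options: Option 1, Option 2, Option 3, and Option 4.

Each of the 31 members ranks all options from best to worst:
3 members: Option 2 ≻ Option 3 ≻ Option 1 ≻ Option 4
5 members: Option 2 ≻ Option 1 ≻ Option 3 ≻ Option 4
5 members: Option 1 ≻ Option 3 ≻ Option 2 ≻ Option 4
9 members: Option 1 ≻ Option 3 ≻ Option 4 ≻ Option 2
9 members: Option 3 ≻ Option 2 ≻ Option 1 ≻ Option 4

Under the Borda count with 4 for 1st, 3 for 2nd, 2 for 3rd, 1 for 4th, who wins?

Option 3

Option 1: 3×2 + 5×3 + 5×4 + 9×4 + 9×2 = 95
Option 2: 3×4 + 5×4 + 5×2 + 9×1 + 9×3 = 78
Option 3: 3×3 + 5×2 + 5×3 + 9×3 + 9×4 = 97
Option 4: 3×1 + 5×1 + 5×1 + 9×2 + 9×1 = 40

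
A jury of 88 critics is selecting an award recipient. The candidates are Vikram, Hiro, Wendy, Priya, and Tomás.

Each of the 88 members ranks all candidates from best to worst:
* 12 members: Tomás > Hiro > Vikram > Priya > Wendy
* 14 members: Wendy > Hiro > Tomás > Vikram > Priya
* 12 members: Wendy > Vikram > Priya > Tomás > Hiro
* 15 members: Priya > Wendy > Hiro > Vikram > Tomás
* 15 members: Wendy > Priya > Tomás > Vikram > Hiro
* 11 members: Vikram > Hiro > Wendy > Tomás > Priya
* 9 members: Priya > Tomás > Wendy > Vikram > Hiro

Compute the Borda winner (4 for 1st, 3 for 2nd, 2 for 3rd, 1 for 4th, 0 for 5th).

Wendy

Vikram: 12×2 + 14×1 + 12×3 + 15×1 + 15×1 + 11×4 + 9×1 = 157
Hiro: 12×3 + 14×3 + 12×0 + 15×2 + 15×0 + 11×3 + 9×0 = 141
Wendy: 12×0 + 14×4 + 12×4 + 15×3 + 15×4 + 11×2 + 9×2 = 249
Priya: 12×1 + 14×0 + 12×2 + 15×4 + 15×3 + 11×0 + 9×4 = 177
Tomás: 12×4 + 14×2 + 12×1 + 15×0 + 15×2 + 11×1 + 9×3 = 156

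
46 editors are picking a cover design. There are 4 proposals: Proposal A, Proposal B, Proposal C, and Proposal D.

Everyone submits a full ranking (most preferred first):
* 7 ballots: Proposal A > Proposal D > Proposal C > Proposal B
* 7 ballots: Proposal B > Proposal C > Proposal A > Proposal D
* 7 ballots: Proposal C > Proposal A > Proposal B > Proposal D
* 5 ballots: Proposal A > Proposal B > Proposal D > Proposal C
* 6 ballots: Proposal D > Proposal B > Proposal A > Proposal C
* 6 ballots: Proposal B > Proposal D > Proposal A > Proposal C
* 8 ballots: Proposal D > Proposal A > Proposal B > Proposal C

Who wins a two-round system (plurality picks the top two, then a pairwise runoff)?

Round 1 first-place votes: Proposal A 12, Proposal B 13, Proposal C 7, Proposal D 14. Proposal D and Proposal B advance.
Runoff: Proposal D is ranked above Proposal B on 21 ballots, Proposal B above Proposal D on 25.

Proposal B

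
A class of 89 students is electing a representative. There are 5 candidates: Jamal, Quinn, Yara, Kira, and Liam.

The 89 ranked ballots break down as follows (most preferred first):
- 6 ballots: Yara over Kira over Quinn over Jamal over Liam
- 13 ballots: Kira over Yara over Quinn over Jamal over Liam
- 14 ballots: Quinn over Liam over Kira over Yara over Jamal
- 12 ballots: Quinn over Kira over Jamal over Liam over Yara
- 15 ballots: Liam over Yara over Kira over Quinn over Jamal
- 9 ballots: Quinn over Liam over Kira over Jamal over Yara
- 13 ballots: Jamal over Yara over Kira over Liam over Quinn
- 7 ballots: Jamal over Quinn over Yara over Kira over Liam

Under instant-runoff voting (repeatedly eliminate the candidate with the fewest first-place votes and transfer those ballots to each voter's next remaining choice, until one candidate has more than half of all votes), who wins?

Kira

Round 1: Jamal 20, Quinn 35, Yara 6, Kira 13, Liam 15. Yara eliminated.
Round 2: Jamal 20, Quinn 35, Kira 19, Liam 15. Liam eliminated.
Round 3: Jamal 20, Quinn 35, Kira 34. Jamal eliminated.
Round 4: Quinn 42, Kira 47. Kira has a majority (≥45).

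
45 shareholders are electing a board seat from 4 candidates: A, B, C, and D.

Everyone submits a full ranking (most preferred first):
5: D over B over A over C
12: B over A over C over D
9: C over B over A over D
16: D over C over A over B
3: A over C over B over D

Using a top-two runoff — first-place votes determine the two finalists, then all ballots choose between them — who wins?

Round 1 first-place votes: A 3, B 12, C 9, D 21. D and B advance.
Runoff: D is ranked above B on 21 ballots, B above D on 24.

B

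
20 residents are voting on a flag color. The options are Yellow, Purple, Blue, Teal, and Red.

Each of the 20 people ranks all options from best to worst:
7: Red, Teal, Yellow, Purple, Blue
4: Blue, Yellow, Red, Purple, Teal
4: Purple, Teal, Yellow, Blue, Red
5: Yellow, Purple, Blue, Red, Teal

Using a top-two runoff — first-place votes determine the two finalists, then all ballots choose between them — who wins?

Round 1 first-place votes: Yellow 5, Purple 4, Blue 4, Teal 0, Red 7. Red and Yellow advance.
Runoff: Red is ranked above Yellow on 7 ballots, Yellow above Red on 13.

Yellow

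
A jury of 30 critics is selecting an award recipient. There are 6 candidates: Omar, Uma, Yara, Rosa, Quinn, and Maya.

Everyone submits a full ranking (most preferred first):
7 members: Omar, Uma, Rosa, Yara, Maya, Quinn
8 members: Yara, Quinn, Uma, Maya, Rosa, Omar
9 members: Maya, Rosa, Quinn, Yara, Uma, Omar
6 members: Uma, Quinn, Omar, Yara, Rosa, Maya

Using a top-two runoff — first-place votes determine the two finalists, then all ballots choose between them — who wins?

Round 1 first-place votes: Omar 7, Uma 6, Yara 8, Rosa 0, Quinn 0, Maya 9. Maya and Yara advance.
Runoff: Maya is ranked above Yara on 9 ballots, Yara above Maya on 21.

Yara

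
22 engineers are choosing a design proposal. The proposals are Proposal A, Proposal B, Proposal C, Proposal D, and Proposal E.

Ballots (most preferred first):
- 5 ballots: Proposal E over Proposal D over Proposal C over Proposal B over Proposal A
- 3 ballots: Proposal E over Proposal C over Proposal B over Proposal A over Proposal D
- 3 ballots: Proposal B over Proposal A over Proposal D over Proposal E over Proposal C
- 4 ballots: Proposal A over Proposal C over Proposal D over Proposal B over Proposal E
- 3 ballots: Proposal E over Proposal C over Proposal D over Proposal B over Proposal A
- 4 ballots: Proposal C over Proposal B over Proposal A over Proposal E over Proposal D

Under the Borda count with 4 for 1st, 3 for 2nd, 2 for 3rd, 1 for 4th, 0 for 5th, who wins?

Proposal A: 5×0 + 3×1 + 3×3 + 4×4 + 3×0 + 4×2 = 36
Proposal B: 5×1 + 3×2 + 3×4 + 4×1 + 3×1 + 4×3 = 42
Proposal C: 5×2 + 3×3 + 3×0 + 4×3 + 3×3 + 4×4 = 56
Proposal D: 5×3 + 3×0 + 3×2 + 4×2 + 3×2 + 4×0 = 35
Proposal E: 5×4 + 3×4 + 3×1 + 4×0 + 3×4 + 4×1 = 51

Proposal C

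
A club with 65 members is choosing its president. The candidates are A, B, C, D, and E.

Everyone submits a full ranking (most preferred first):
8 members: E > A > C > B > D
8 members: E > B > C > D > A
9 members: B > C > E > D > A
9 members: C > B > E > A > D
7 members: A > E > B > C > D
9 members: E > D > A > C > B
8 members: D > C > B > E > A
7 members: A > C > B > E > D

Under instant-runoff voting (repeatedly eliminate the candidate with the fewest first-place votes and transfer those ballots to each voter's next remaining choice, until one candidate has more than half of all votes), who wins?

Round 1: A 14, B 9, C 9, D 8, E 25. D eliminated.
Round 2: A 14, B 9, C 17, E 25. B eliminated.
Round 3: A 14, C 26, E 25. A eliminated.
Round 4: C 33, E 32. C has a majority (≥33).

C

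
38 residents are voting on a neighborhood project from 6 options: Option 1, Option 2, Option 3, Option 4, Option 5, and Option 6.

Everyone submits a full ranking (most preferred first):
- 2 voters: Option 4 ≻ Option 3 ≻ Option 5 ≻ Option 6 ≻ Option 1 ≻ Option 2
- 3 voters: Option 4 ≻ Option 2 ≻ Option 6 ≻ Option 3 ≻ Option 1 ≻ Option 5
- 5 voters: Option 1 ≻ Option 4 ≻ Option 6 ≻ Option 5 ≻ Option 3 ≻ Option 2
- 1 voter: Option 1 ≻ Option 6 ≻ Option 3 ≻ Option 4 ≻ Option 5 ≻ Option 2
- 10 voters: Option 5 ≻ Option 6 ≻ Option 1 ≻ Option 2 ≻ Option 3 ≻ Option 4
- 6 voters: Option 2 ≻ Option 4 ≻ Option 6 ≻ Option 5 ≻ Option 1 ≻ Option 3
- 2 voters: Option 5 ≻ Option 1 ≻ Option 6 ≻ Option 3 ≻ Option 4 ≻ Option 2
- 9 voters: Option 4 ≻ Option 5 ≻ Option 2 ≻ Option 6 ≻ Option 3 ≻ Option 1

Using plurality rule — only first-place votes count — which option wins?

First-place votes: Option 1 6, Option 2 6, Option 3 0, Option 4 14, Option 5 12, Option 6 0.

Option 4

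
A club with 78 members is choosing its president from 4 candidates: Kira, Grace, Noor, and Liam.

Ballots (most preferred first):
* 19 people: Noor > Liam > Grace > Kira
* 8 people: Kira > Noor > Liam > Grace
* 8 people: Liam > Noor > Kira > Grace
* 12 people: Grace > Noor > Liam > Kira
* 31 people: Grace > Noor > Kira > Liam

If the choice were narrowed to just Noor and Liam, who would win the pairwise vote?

Noor

Noor is ranked above Liam on 70 ballots; Liam above Noor on 8.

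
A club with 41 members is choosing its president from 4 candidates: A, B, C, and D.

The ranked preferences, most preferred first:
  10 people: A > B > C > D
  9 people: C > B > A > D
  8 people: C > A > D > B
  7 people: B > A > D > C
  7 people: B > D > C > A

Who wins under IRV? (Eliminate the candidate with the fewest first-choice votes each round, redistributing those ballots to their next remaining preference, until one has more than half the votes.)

B

Round 1: A 10, B 14, C 17, D 0. D eliminated.
Round 2: A 10, B 14, C 17. A eliminated.
Round 3: B 24, C 17. B has a majority (≥21).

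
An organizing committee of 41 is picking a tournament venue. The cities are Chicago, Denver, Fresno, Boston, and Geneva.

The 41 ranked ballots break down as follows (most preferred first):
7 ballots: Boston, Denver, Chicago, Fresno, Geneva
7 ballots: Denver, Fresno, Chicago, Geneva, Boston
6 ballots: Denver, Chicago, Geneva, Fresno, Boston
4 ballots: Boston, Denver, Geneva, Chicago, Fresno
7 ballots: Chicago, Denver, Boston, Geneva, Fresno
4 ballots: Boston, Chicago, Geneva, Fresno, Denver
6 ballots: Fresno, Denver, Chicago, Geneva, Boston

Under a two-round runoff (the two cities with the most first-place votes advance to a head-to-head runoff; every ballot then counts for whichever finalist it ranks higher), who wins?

Round 1 first-place votes: Chicago 7, Denver 13, Fresno 6, Boston 15, Geneva 0. Boston and Denver advance.
Runoff: Boston is ranked above Denver on 15 ballots, Denver above Boston on 26.

Denver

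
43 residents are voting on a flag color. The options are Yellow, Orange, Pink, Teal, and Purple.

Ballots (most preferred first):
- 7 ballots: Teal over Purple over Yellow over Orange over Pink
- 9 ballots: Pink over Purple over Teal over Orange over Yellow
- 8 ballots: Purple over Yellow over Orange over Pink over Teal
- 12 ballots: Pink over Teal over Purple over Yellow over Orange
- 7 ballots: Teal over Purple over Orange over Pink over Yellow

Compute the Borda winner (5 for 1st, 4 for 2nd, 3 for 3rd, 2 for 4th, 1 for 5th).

Purple

Yellow: 7×3 + 9×1 + 8×4 + 12×2 + 7×1 = 93
Orange: 7×2 + 9×2 + 8×3 + 12×1 + 7×3 = 89
Pink: 7×1 + 9×5 + 8×2 + 12×5 + 7×2 = 142
Teal: 7×5 + 9×3 + 8×1 + 12×4 + 7×5 = 153
Purple: 7×4 + 9×4 + 8×5 + 12×3 + 7×4 = 168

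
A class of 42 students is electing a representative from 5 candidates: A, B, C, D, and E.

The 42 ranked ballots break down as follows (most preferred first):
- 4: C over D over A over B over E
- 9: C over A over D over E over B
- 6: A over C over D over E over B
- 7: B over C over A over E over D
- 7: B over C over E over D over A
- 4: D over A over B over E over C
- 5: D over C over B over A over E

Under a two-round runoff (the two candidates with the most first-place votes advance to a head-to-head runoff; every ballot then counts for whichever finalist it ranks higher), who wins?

C

Round 1 first-place votes: A 6, B 14, C 13, D 9, E 0. B and C advance.
Runoff: B is ranked above C on 18 ballots, C above B on 24.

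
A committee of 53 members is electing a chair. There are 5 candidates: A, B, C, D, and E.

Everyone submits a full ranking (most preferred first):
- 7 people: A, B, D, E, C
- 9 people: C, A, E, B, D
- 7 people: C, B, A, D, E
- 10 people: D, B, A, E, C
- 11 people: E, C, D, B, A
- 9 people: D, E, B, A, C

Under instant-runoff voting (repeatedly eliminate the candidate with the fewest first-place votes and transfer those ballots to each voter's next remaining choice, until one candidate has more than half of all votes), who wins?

C

Round 1: A 7, B 0, C 16, D 19, E 11. B eliminated.
Round 2: A 7, C 16, D 19, E 11. A eliminated.
Round 3: C 16, D 26, E 11. E eliminated.
Round 4: C 27, D 26. C has a majority (≥27).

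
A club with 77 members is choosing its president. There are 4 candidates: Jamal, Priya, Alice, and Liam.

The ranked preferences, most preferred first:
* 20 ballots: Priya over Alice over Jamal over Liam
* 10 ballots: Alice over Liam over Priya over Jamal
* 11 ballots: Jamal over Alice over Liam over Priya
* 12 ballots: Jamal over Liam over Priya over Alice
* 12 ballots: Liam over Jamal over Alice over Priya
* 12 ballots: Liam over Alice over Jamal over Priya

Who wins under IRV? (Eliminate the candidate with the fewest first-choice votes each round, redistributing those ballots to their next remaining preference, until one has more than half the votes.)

Jamal

Round 1: Jamal 23, Priya 20, Alice 10, Liam 24. Alice eliminated.
Round 2: Jamal 23, Priya 20, Liam 34. Priya eliminated.
Round 3: Jamal 43, Liam 34. Jamal has a majority (≥39).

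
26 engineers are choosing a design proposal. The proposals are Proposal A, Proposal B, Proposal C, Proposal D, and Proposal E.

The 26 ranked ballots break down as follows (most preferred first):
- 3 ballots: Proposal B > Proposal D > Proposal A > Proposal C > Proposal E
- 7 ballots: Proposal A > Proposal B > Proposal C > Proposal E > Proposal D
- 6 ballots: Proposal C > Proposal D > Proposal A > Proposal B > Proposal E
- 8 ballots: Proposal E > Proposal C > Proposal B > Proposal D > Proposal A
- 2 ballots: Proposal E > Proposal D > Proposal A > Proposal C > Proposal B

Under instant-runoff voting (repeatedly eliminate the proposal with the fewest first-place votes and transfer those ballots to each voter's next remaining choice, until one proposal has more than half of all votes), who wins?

Round 1: Proposal A 7, Proposal B 3, Proposal C 6, Proposal D 0, Proposal E 10. Proposal D eliminated.
Round 2: Proposal A 7, Proposal B 3, Proposal C 6, Proposal E 10. Proposal B eliminated.
Round 3: Proposal A 10, Proposal C 6, Proposal E 10. Proposal C eliminated.
Round 4: Proposal A 16, Proposal E 10. Proposal A has a majority (≥14).

Proposal A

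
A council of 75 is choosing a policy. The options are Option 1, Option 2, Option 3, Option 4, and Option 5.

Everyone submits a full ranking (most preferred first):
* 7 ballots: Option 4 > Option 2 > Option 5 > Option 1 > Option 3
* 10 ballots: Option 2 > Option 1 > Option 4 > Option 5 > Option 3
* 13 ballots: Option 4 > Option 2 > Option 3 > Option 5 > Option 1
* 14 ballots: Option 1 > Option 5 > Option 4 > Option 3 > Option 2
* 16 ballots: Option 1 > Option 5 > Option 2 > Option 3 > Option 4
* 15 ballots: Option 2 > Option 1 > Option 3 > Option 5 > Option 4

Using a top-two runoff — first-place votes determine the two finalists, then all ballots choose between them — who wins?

Option 2

Round 1 first-place votes: Option 1 30, Option 2 25, Option 3 0, Option 4 20, Option 5 0. Option 1 and Option 2 advance.
Runoff: Option 1 is ranked above Option 2 on 30 ballots, Option 2 above Option 1 on 45.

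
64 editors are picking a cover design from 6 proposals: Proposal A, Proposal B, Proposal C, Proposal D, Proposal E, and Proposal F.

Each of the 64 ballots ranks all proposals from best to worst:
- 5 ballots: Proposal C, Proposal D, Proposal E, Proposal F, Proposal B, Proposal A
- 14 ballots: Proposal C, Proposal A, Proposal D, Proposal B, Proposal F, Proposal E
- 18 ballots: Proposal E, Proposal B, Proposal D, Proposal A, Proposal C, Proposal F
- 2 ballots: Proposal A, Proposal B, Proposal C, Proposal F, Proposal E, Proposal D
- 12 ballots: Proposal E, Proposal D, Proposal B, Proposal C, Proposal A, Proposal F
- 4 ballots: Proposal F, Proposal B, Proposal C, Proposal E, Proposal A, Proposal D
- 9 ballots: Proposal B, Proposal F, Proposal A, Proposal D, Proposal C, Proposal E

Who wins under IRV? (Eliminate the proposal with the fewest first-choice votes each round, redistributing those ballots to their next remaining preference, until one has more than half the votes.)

Proposal C

Round 1: Proposal A 2, Proposal B 9, Proposal C 19, Proposal D 0, Proposal E 30, Proposal F 4. Proposal D eliminated.
Round 2: Proposal A 2, Proposal B 9, Proposal C 19, Proposal E 30, Proposal F 4. Proposal A eliminated.
Round 3: Proposal B 11, Proposal C 19, Proposal E 30, Proposal F 4. Proposal F eliminated.
Round 4: Proposal B 15, Proposal C 19, Proposal E 30. Proposal B eliminated.
Round 5: Proposal C 34, Proposal E 30. Proposal C has a majority (≥33).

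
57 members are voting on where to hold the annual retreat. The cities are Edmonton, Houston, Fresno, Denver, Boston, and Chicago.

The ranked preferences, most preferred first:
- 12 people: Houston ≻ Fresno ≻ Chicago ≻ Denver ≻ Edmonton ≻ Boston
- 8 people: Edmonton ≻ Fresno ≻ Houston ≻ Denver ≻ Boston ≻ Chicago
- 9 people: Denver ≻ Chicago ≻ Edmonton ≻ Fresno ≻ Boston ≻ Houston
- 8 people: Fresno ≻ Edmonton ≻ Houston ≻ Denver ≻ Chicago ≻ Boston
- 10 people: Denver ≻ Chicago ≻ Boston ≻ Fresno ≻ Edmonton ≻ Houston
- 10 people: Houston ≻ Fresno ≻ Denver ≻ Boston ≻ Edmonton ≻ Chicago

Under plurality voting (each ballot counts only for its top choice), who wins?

Houston

First-place votes: Edmonton 8, Houston 22, Fresno 8, Denver 19, Boston 0, Chicago 0.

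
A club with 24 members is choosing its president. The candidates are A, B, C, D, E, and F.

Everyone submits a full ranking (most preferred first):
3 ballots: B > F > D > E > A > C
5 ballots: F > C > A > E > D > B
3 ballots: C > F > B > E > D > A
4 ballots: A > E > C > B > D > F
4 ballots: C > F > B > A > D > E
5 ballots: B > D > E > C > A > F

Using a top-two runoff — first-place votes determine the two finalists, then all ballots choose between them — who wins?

C

Round 1 first-place votes: A 4, B 8, C 7, D 0, E 0, F 5. B and C advance.
Runoff: B is ranked above C on 8 ballots, C above B on 16.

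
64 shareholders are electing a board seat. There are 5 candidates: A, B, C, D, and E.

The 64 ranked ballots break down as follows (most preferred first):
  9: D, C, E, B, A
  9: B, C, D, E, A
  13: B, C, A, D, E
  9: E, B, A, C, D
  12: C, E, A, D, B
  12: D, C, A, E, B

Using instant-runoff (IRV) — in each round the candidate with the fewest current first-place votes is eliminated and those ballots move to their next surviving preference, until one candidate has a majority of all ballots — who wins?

D

Round 1: A 0, B 22, C 12, D 21, E 9. A eliminated.
Round 2: B 22, C 12, D 21, E 9. E eliminated.
Round 3: B 31, C 12, D 21. C eliminated.
Round 4: B 31, D 33. D has a majority (≥33).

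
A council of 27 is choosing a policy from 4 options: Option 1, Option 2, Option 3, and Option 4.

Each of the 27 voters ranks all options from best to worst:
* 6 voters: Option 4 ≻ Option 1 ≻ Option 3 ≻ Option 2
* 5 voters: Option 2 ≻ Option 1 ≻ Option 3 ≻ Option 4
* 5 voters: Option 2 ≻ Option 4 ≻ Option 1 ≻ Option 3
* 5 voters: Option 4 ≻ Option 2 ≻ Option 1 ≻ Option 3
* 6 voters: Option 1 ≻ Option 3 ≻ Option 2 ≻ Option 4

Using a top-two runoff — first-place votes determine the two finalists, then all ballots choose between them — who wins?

Option 2

Round 1 first-place votes: Option 1 6, Option 2 10, Option 3 0, Option 4 11. Option 4 and Option 2 advance.
Runoff: Option 4 is ranked above Option 2 on 11 ballots, Option 2 above Option 4 on 16.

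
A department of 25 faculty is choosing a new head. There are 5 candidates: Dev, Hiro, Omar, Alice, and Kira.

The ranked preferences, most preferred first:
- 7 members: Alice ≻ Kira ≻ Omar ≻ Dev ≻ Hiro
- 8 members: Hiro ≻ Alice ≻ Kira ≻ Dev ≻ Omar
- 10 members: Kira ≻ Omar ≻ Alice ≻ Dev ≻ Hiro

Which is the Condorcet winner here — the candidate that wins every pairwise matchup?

Alice vs Dev: 25–0
Alice vs Hiro: 17–8
Alice vs Omar: 15–10
Alice vs Kira: 15–10
Alice beats every other candidate.

Alice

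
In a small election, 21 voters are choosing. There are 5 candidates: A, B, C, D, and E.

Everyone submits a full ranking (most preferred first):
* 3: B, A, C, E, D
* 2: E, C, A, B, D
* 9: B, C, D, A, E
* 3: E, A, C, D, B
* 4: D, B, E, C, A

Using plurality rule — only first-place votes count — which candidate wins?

B

First-place votes: A 0, B 12, C 0, D 4, E 5.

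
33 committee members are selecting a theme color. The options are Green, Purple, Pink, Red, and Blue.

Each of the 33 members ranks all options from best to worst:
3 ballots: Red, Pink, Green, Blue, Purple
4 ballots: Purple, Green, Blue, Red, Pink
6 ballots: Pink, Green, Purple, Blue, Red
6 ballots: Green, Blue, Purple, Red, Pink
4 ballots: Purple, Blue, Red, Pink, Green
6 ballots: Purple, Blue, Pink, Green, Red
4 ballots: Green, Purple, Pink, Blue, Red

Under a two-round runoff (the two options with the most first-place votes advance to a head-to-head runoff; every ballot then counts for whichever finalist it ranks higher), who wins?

Green

Round 1 first-place votes: Green 10, Purple 14, Pink 6, Red 3, Blue 0. Purple and Green advance.
Runoff: Purple is ranked above Green on 14 ballots, Green above Purple on 19.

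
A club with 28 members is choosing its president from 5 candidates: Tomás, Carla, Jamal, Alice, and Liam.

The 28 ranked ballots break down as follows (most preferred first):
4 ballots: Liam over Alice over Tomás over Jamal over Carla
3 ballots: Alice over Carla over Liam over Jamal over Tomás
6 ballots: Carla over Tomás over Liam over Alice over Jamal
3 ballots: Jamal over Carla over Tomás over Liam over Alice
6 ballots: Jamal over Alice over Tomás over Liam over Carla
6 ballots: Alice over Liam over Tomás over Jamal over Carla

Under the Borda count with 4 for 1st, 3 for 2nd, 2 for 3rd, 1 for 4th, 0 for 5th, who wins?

Alice

Tomás: 4×2 + 3×0 + 6×3 + 3×2 + 6×2 + 6×2 = 56
Carla: 4×0 + 3×3 + 6×4 + 3×3 + 6×0 + 6×0 = 42
Jamal: 4×1 + 3×1 + 6×0 + 3×4 + 6×4 + 6×1 = 49
Alice: 4×3 + 3×4 + 6×1 + 3×0 + 6×3 + 6×4 = 72
Liam: 4×4 + 3×2 + 6×2 + 3×1 + 6×1 + 6×3 = 61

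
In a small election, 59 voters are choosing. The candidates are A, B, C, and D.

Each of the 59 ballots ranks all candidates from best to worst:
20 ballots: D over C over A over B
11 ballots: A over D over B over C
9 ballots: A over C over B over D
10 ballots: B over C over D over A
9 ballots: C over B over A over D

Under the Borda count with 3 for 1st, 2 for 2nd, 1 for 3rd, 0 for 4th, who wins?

A: 20×1 + 11×3 + 9×3 + 10×0 + 9×1 = 89
B: 20×0 + 11×1 + 9×1 + 10×3 + 9×2 = 68
C: 20×2 + 11×0 + 9×2 + 10×2 + 9×3 = 105
D: 20×3 + 11×2 + 9×0 + 10×1 + 9×0 = 92

C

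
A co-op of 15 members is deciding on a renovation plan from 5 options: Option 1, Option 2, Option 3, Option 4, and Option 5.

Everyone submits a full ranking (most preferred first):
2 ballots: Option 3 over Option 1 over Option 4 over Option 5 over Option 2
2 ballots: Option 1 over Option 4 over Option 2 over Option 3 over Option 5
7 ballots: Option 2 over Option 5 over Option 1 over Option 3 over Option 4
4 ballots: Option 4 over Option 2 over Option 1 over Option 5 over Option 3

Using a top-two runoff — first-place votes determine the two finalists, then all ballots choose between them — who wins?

Option 4

Round 1 first-place votes: Option 1 2, Option 2 7, Option 3 2, Option 4 4, Option 5 0. Option 2 and Option 4 advance.
Runoff: Option 2 is ranked above Option 4 on 7 ballots, Option 4 above Option 2 on 8.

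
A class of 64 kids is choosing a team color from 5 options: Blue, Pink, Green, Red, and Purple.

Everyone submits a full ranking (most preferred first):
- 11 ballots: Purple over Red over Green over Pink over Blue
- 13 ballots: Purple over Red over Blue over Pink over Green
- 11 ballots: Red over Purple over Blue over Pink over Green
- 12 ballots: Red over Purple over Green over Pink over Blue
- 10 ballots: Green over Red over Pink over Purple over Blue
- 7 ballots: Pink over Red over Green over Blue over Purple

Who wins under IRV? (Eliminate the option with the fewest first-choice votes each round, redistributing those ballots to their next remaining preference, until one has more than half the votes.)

Red

Round 1: Blue 0, Pink 7, Green 10, Red 23, Purple 24. Blue eliminated.
Round 2: Pink 7, Green 10, Red 23, Purple 24. Pink eliminated.
Round 3: Green 10, Red 30, Purple 24. Green eliminated.
Round 4: Red 40, Purple 24. Red has a majority (≥33).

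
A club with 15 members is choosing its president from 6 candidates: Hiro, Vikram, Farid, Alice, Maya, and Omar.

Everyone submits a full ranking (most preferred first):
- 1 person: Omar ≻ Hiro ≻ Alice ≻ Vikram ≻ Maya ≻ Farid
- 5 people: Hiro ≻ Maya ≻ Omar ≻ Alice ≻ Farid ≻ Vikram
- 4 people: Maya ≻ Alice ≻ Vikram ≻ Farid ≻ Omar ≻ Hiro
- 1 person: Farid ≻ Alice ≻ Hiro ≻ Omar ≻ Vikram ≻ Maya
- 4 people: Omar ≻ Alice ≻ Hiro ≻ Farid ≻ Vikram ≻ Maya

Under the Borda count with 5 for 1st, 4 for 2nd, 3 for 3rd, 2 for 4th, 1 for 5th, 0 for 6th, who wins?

Hiro: 1×4 + 5×5 + 4×0 + 1×3 + 4×3 = 44
Vikram: 1×2 + 5×0 + 4×3 + 1×1 + 4×1 = 19
Farid: 1×0 + 5×1 + 4×2 + 1×5 + 4×2 = 26
Alice: 1×3 + 5×2 + 4×4 + 1×4 + 4×4 = 49
Maya: 1×1 + 5×4 + 4×5 + 1×0 + 4×0 = 41
Omar: 1×5 + 5×3 + 4×1 + 1×2 + 4×5 = 46

Alice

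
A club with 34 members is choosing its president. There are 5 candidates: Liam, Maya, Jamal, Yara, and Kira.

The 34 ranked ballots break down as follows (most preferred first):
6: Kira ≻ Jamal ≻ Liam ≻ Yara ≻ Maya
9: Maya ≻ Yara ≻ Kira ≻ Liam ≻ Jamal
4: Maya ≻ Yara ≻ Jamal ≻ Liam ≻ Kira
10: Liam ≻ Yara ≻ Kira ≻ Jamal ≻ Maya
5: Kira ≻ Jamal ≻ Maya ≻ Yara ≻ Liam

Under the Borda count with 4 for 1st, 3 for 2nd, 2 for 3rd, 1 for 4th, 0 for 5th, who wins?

Liam: 6×2 + 9×1 + 4×1 + 10×4 + 5×0 = 65
Maya: 6×0 + 9×4 + 4×4 + 10×0 + 5×2 = 62
Jamal: 6×3 + 9×0 + 4×2 + 10×1 + 5×3 = 51
Yara: 6×1 + 9×3 + 4×3 + 10×3 + 5×1 = 80
Kira: 6×4 + 9×2 + 4×0 + 10×2 + 5×4 = 82

Kira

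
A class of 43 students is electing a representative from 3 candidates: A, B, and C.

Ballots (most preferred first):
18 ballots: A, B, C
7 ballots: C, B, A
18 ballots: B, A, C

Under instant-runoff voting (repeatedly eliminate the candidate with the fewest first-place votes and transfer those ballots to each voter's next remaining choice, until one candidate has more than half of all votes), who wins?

Round 1: A 18, B 18, C 7. C eliminated.
Round 2: A 18, B 25. B has a majority (≥22).

B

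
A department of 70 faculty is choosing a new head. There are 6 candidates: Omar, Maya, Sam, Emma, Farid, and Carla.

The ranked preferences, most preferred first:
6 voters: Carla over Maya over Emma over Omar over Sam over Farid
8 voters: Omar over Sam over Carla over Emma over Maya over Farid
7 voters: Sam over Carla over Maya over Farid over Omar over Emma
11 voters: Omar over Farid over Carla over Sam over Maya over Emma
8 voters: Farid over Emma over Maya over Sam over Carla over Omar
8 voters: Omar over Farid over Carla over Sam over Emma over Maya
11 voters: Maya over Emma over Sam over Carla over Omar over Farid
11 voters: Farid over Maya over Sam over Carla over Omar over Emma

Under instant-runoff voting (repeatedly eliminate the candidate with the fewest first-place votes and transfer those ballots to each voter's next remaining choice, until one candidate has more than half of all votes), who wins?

Maya

Round 1: Omar 27, Maya 11, Sam 7, Emma 0, Farid 19, Carla 6. Emma eliminated.
Round 2: Omar 27, Maya 11, Sam 7, Farid 19, Carla 6. Carla eliminated.
Round 3: Omar 27, Maya 17, Sam 7, Farid 19. Sam eliminated.
Round 4: Omar 27, Maya 24, Farid 19. Farid eliminated.
Round 5: Omar 27, Maya 43. Maya has a majority (≥36).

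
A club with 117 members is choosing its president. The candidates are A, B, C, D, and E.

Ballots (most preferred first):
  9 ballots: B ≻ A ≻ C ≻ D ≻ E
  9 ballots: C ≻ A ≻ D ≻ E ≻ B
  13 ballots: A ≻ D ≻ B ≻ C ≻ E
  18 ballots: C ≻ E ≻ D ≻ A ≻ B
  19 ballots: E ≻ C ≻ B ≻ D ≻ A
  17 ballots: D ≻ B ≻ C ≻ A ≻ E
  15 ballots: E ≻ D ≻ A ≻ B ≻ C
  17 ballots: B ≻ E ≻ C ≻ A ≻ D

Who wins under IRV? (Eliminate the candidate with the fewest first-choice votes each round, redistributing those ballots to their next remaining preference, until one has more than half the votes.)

C

Round 1: A 13, B 26, C 27, D 17, E 34. A eliminated.
Round 2: B 26, C 27, D 30, E 34. B eliminated.
Round 3: C 36, D 30, E 51. D eliminated.
Round 4: C 66, E 51. C has a majority (≥59).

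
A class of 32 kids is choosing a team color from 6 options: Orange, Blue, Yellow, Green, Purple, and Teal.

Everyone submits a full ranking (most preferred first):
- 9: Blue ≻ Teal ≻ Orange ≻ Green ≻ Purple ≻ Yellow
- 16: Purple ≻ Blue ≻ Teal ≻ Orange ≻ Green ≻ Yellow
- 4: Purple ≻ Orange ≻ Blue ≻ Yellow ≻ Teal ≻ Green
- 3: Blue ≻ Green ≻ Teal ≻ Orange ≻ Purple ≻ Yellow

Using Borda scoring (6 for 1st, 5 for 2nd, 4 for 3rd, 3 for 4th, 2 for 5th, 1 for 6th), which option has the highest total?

Orange: 9×4 + 16×3 + 4×5 + 3×3 = 113
Blue: 9×6 + 16×5 + 4×4 + 3×6 = 168
Yellow: 9×1 + 16×1 + 4×3 + 3×1 = 40
Green: 9×3 + 16×2 + 4×1 + 3×5 = 78
Purple: 9×2 + 16×6 + 4×6 + 3×2 = 144
Teal: 9×5 + 16×4 + 4×2 + 3×4 = 129

Blue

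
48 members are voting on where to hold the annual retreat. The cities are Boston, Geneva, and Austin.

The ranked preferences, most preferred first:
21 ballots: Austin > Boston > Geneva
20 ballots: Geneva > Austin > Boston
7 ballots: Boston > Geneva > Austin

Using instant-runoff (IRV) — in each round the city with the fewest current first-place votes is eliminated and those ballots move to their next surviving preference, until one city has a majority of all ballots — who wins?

Geneva

Round 1: Boston 7, Geneva 20, Austin 21. Boston eliminated.
Round 2: Geneva 27, Austin 21. Geneva has a majority (≥25).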